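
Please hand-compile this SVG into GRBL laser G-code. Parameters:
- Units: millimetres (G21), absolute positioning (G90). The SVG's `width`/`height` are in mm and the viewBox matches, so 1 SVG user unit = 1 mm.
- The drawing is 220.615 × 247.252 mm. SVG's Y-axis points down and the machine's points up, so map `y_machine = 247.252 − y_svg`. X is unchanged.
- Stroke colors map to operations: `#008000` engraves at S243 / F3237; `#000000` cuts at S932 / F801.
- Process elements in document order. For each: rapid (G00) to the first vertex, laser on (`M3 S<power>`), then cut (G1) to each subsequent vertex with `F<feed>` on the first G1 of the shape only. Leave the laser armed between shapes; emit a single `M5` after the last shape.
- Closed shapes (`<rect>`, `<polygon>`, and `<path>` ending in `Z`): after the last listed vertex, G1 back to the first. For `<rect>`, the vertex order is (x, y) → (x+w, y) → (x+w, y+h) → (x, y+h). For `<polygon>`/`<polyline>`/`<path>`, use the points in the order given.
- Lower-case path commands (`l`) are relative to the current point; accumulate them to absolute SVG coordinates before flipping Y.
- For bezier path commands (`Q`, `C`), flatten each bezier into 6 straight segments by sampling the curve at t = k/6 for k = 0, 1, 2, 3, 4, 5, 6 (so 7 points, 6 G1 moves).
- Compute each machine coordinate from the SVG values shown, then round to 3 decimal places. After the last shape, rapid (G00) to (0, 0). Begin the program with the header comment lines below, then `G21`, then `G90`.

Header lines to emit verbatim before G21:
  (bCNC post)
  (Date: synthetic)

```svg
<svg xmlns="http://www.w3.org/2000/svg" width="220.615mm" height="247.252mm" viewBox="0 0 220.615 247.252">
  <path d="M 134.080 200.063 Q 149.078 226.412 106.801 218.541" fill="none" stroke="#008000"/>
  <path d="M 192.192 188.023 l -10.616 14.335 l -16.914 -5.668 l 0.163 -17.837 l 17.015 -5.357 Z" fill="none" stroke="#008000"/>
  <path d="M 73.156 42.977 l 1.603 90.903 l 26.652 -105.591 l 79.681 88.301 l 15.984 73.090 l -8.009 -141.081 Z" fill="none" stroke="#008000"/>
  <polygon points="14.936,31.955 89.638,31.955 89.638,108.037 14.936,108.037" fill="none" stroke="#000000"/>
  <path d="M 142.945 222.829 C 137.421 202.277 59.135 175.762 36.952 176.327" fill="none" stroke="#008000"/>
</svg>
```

Since the viewBox matches the mm dimensions, user units are millimetres directly. The only transform is the Y-flip y_m = 247.252 − y_svg.

Shape 1 is a quadratic bezier drawn with `<path>`. Its stroke #008000 means engrave at S243, F3237. After flipping Y the toolpath is (134.080,47.189) → (137.488,39.357) → (137.715,33.425) → (134.759,29.395) → (128.622,27.266) → (119.302,27.038) → (106.801,28.711).

Shape 2 is a regular polygon drawn with `<path>`. Its stroke #008000 means engrave at S243, F3237. After flipping Y the toolpath is (192.192,59.229) → (181.576,44.894) → (164.662,50.562) → (164.825,68.399) → (181.840,73.756) → (192.192,59.229), returning to the start.

Shape 3 is a closed polygon drawn with `<path>`. Its stroke #008000 means engrave at S243, F3237. After flipping Y the toolpath is (73.156,204.275) → (74.759,113.372) → (101.411,218.963) → (181.092,130.662) → (197.076,57.572) → (189.067,198.653) → (73.156,204.275), returning to the start.

Shape 4 is a rectangle drawn with `<polygon>`. Its stroke #000000 means cut at S932, F801. After flipping Y the toolpath is (14.936,215.297) → (89.638,215.297) → (89.638,139.215) → (14.936,139.215) → (14.936,215.297), returning to the start.

Shape 5 is a cubic bezier drawn with `<path>`. Its stroke #008000 means engrave at S243, F3237. After flipping Y the toolpath is (142.945,24.423) → (134.716,35.043) → (117.940,45.739) → (96.196,55.593) → (73.063,63.687) → (52.122,69.104) → (36.952,70.925).

(bCNC post)
(Date: synthetic)
G21
G90
G00 X134.080 Y47.189
M3 S243
G1 X137.488 Y39.357 F3237
G1 X137.715 Y33.425
G1 X134.759 Y29.395
G1 X128.622 Y27.266
G1 X119.302 Y27.038
G1 X106.801 Y28.711
G00 X192.192 Y59.229
M3 S243
G1 X181.576 Y44.894 F3237
G1 X164.662 Y50.562
G1 X164.825 Y68.399
G1 X181.840 Y73.756
G1 X192.192 Y59.229
G00 X73.156 Y204.275
M3 S243
G1 X74.759 Y113.372 F3237
G1 X101.411 Y218.963
G1 X181.092 Y130.662
G1 X197.076 Y57.572
G1 X189.067 Y198.653
G1 X73.156 Y204.275
G00 X14.936 Y215.297
M3 S932
G1 X89.638 Y215.297 F801
G1 X89.638 Y139.215
G1 X14.936 Y139.215
G1 X14.936 Y215.297
G00 X142.945 Y24.423
M3 S243
G1 X134.716 Y35.043 F3237
G1 X117.940 Y45.739
G1 X96.196 Y55.593
G1 X73.063 Y63.687
G1 X52.122 Y69.104
G1 X36.952 Y70.925
M5
G00 X0.000 Y0.000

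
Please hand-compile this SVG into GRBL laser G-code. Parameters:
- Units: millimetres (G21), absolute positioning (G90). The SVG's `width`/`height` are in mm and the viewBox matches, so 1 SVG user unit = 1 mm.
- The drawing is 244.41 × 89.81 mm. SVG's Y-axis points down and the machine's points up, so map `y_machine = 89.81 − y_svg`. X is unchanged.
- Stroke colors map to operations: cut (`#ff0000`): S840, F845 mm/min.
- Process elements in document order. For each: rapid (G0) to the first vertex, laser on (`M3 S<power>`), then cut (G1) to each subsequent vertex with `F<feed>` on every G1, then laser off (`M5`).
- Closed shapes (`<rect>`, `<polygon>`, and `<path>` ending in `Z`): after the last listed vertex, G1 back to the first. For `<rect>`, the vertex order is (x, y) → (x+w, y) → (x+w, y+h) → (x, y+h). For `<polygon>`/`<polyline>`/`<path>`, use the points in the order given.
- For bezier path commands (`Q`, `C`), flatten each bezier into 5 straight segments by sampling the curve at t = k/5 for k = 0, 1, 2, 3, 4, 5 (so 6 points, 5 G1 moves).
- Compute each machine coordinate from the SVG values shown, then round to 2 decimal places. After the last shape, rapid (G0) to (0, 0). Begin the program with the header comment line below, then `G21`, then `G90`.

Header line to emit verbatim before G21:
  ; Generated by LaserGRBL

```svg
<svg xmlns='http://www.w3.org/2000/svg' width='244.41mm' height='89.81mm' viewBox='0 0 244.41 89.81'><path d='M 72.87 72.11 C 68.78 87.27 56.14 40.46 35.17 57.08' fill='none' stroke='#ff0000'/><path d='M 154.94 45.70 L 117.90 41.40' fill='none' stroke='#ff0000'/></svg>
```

Since the viewBox matches the mm dimensions, user units are millimetres directly. The only transform is the Y-flip y_m = 89.81 − y_svg.

Shape 1 is a cubic bezier drawn with `<path>`. Its stroke #ff0000 means cut at S840, F845. After flipping Y the toolpath is (72.87,17.70) → (69.39,15.04) → (63.87,21.23) → (56.32,30.25) → (46.75,36.09) → (35.17,32.73).

Shape 2 is a line segment drawn with `<path>`. Its stroke #ff0000 means cut at S840, F845. After flipping Y the toolpath is (154.94,44.11) → (117.90,48.41).

; Generated by LaserGRBL
G21
G90
G0 X72.87 Y17.70
M3 S840
G1 X69.39 Y15.04 F845
G1 X63.87 Y21.23 F845
G1 X56.32 Y30.25 F845
G1 X46.75 Y36.09 F845
G1 X35.17 Y32.73 F845
M5
G0 X154.94 Y44.11
M3 S840
G1 X117.90 Y48.41 F845
M5
G0 X0.00 Y0.00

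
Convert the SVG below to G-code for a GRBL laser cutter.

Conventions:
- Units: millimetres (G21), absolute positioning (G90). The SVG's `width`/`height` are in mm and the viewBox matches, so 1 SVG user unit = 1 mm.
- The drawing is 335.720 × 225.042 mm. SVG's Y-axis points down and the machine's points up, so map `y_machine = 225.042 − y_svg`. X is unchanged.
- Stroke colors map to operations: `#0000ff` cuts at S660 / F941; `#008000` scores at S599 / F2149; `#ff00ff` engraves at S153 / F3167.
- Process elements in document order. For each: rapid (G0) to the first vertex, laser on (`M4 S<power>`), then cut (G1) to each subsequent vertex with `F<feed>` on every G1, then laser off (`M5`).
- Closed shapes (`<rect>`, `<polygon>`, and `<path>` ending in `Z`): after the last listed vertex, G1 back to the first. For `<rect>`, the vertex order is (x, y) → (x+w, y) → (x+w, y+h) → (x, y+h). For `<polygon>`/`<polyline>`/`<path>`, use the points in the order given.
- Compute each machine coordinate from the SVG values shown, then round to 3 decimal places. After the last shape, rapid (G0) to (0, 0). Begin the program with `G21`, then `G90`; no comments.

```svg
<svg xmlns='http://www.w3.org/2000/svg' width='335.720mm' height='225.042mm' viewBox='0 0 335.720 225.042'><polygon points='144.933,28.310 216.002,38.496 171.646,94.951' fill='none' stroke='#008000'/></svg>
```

viewBox `0 0 335.720 225.042` with mm width/height → 1 unit = 1 mm. Flip: y_m = 225.042 − y_svg.

**Shape 1** — `<polygon>` regular polygon, stroke `#008000` → score (S599, F2149). Machine vertices: (144.933,196.732) → (216.002,186.546) → (171.646,130.091) → (144.933,196.732). Closed: final G1 returns to the first vertex.

G21
G90
G0 X144.933 Y196.732
M4 S599
G1 X216.002 Y186.546 F2149
G1 X171.646 Y130.091 F2149
G1 X144.933 Y196.732 F2149
M5
G0 X0.000 Y0.000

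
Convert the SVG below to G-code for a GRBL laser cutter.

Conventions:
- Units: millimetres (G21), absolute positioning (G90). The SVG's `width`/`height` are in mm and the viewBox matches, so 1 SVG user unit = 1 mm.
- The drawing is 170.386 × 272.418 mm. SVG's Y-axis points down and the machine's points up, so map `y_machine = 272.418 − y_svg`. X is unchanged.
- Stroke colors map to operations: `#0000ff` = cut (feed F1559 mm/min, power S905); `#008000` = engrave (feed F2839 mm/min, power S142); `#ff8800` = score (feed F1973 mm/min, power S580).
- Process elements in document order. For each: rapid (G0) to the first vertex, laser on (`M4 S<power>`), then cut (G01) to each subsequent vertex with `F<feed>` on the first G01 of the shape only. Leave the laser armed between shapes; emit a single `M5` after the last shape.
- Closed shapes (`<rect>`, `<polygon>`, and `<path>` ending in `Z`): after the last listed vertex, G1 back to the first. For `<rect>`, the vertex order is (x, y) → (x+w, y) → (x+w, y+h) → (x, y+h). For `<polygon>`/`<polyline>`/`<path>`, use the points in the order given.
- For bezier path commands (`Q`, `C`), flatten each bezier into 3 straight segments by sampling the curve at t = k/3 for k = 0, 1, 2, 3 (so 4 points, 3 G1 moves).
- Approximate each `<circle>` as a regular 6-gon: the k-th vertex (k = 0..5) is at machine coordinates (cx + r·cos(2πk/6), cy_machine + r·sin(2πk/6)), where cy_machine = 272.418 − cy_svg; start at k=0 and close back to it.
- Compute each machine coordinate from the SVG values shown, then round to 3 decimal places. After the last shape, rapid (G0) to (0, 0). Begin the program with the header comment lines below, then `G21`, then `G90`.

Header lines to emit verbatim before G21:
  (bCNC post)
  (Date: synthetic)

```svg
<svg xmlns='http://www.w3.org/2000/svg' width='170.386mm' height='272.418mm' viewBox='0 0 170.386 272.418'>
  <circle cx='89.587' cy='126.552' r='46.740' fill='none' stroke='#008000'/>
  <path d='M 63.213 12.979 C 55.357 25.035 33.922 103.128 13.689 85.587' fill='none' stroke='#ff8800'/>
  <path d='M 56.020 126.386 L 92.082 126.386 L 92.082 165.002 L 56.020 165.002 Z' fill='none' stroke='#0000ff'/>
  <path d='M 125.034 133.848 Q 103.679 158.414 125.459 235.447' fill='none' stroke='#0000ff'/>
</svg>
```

(bCNC post)
(Date: synthetic)
G21
G90
G0 X136.327 Y145.866
M4 S142
G01 X112.957 Y186.344 F2839
G01 X66.217 Y186.344
G01 X42.847 Y145.866
G01 X66.217 Y105.388
G01 X112.957 Y105.388
G01 X136.327 Y145.866
G0 X63.213 Y259.439
M4 S580
G01 X51.378 Y231.358 F1973
G01 X33.775 Y195.180
G01 X13.689 Y186.831
G0 X56.020 Y146.032
M4 S905
G01 X92.082 Y146.032 F1559
G01 X92.082 Y107.416
G01 X56.020 Y107.416
G01 X56.020 Y146.032
G0 X125.034 Y138.570
M4 S905
G01 X115.590 Y116.363 F1559
G01 X115.732 Y82.497
G01 X125.459 Y36.971
M5
G0 X0.000 Y0.000

1 u = 1 mm; y_m = 272.418 − y.

[1] `<circle>` circle, #008000→engrave S142 F2839: (136.327,145.866) → (112.957,186.344) → (66.217,186.344) → (42.847,145.866) → (66.217,105.388) → (112.957,105.388) → (136.327,145.866) (closed)

[2] `<path>` cubic bezier, #ff8800→score S580 F1973: (63.213,259.439) → (51.378,231.358) → (33.775,195.180) → (13.689,186.831)

[3] `<path>` rectangle, #0000ff→cut S905 F1559: (56.020,146.032) → (92.082,146.032) → (92.082,107.416) → (56.020,107.416) → (56.020,146.032) (closed)

[4] `<path>` quadratic bezier, #0000ff→cut S905 F1559: (125.034,138.570) → (115.590,116.363) → (115.732,82.497) → (125.459,36.971)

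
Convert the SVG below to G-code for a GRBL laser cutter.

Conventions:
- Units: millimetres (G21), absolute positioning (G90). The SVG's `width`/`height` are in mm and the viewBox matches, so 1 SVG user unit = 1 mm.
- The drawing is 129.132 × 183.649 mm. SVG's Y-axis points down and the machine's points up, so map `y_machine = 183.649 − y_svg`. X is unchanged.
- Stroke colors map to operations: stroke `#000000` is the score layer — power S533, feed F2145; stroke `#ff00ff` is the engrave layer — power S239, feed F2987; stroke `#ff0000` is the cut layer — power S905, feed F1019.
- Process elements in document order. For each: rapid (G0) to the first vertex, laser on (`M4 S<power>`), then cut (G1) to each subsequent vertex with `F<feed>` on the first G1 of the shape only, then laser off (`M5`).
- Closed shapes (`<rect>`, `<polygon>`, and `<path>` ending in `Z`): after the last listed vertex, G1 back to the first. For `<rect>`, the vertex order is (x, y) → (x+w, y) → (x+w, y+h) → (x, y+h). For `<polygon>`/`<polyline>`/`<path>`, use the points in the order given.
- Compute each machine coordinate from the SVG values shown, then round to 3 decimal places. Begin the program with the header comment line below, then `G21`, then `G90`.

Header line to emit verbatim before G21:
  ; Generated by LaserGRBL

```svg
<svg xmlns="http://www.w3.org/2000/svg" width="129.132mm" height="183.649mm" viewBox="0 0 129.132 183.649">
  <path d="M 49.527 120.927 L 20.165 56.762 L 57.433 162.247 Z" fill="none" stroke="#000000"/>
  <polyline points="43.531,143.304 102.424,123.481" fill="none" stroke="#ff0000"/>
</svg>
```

; Generated by LaserGRBL
G21
G90
G0 X49.527 Y62.722
M4 S533
G1 X20.165 Y126.887 F2145
G1 X57.433 Y21.402
G1 X49.527 Y62.722
M5
G0 X43.531 Y40.345
M4 S905
G1 X102.424 Y60.168 F1019
M5

1 u = 1 mm; y_m = 183.649 − y.

[1] `<path>` closed polygon, #000000→score S533 F2145: (49.527,62.722) → (20.165,126.887) → (57.433,21.402) → (49.527,62.722) (closed)

[2] `<polyline>` line segment, #ff0000→cut S905 F1019: (43.531,40.345) → (102.424,60.168)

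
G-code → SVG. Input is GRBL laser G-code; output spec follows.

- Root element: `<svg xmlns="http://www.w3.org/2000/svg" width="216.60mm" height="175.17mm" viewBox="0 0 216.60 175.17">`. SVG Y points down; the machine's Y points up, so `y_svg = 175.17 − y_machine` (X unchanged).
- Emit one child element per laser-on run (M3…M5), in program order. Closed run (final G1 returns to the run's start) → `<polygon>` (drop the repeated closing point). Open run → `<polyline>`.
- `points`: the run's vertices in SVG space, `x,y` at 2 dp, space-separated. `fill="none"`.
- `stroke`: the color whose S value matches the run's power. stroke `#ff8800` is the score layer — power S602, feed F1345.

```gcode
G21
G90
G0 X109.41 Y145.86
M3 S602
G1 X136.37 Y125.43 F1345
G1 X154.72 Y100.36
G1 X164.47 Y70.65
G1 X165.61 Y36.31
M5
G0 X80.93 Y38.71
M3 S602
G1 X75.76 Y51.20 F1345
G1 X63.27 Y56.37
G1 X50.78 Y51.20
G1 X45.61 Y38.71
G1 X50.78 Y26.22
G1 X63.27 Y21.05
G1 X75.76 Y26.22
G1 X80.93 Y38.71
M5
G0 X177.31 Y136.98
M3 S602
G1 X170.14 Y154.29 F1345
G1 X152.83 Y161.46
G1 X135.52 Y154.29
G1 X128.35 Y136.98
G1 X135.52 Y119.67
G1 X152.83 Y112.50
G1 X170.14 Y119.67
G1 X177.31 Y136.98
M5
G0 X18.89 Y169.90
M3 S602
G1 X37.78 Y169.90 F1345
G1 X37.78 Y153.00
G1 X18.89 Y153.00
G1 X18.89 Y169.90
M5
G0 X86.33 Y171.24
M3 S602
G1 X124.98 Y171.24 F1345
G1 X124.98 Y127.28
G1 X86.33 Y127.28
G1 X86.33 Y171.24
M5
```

Machine Y-up, SVG Y-down with viewBox height 175.17, so y_svg = 175.17 − y_machine; X carries over. Every run uses S602, so all elements get stroke `#ff8800` (score).

Run 1: The run is open, so emit a `<polyline>` with points (Y-flipped): 109.41,29.31 136.37,49.74 154.72,74.81 164.47,104.52 165.61,138.86.

Run 2: The run returns to its start, so emit a `<polygon>` with points (Y-flipped): 80.93,136.46 75.76,123.97 63.27,118.80 50.78,123.97 45.61,136.46 50.78,148.95 63.27,154.12 75.76,148.95.

Run 3: The run returns to its start, so emit a `<polygon>` with points (Y-flipped): 177.31,38.19 170.14,20.88 152.83,13.71 135.52,20.88 128.35,38.19 135.52,55.50 152.83,62.67 170.14,55.50.

Run 4: The run returns to its start, so emit a `<polygon>` with points (Y-flipped): 18.89,5.27 37.78,5.27 37.78,22.17 18.89,22.17.

Run 5: The run returns to its start, so emit a `<polygon>` with points (Y-flipped): 86.33,3.93 124.98,3.93 124.98,47.89 86.33,47.89.

<svg xmlns="http://www.w3.org/2000/svg" width="216.60mm" height="175.17mm" viewBox="0 0 216.60 175.17">
  <polyline points="109.41,29.31 136.37,49.74 154.72,74.81 164.47,104.52 165.61,138.86" fill="none" stroke="#ff8800"/>
  <polygon points="80.93,136.46 75.76,123.97 63.27,118.80 50.78,123.97 45.61,136.46 50.78,148.95 63.27,154.12 75.76,148.95" fill="none" stroke="#ff8800"/>
  <polygon points="177.31,38.19 170.14,20.88 152.83,13.71 135.52,20.88 128.35,38.19 135.52,55.50 152.83,62.67 170.14,55.50" fill="none" stroke="#ff8800"/>
  <polygon points="18.89,5.27 37.78,5.27 37.78,22.17 18.89,22.17" fill="none" stroke="#ff8800"/>
  <polygon points="86.33,3.93 124.98,3.93 124.98,47.89 86.33,47.89" fill="none" stroke="#ff8800"/>
</svg>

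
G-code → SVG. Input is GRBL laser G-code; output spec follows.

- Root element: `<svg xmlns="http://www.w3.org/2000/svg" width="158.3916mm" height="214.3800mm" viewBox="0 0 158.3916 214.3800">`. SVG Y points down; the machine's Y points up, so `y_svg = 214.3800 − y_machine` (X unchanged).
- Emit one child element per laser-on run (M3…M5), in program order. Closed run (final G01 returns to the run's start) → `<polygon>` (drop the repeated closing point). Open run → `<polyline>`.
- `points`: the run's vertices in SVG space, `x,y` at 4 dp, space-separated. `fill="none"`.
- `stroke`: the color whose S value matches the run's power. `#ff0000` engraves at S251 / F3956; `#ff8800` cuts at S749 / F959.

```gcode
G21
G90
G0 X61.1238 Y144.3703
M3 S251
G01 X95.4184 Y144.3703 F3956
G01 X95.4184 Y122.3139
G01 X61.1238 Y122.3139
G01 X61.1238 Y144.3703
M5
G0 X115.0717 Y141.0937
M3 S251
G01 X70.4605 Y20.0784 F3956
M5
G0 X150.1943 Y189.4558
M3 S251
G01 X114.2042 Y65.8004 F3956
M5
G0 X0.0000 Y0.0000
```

Each laser-on run becomes one SVG element. Flip Y back into SVG space with y_svg = 214.3800 − y_machine. Every run uses S251, so all elements get stroke `#ff0000` (engrave).

Run 1: The run returns to its start, so emit a `<polygon>` with points (Y-flipped): 61.1238,70.0097 95.4184,70.0097 95.4184,92.0661 61.1238,92.0661.

Run 2: The run is open, so emit a `<polyline>` with points (Y-flipped): 115.0717,73.2863 70.4605,194.3016.

Run 3: The run is open, so emit a `<polyline>` with points (Y-flipped): 150.1943,24.9242 114.2042,148.5796.

<svg xmlns="http://www.w3.org/2000/svg" width="158.3916mm" height="214.3800mm" viewBox="0 0 158.3916 214.3800">
  <polygon points="61.1238,70.0097 95.4184,70.0097 95.4184,92.0661 61.1238,92.0661" fill="none" stroke="#ff0000"/>
  <polyline points="115.0717,73.2863 70.4605,194.3016" fill="none" stroke="#ff0000"/>
  <polyline points="150.1943,24.9242 114.2042,148.5796" fill="none" stroke="#ff0000"/>
</svg>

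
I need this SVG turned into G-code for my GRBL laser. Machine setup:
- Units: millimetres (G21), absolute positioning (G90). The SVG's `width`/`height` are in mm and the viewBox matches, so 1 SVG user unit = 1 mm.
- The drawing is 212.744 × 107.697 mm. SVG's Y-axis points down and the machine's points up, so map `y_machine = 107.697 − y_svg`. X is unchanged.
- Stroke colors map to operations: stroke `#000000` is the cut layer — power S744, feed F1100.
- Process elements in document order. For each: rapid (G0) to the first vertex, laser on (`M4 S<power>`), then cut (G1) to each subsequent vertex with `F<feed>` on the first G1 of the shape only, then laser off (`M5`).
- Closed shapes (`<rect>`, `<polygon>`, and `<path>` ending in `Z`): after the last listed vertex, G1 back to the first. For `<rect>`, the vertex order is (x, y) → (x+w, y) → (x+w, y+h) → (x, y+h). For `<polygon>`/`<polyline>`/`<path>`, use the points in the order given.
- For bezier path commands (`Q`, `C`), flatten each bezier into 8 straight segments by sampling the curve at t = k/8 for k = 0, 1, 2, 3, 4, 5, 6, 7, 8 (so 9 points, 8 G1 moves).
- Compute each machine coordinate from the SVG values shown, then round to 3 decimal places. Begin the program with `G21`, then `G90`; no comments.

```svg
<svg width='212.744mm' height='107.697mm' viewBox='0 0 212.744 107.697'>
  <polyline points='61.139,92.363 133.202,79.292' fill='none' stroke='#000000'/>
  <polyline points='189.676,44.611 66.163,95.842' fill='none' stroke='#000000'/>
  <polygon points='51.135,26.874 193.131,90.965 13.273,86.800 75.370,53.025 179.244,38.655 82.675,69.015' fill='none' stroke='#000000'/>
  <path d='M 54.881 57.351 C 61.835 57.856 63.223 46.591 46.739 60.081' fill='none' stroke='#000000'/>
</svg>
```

G21
G90
G0 X61.139 Y15.334
M4 S744
G1 X133.202 Y28.405 F1100
M5
G0 X189.676 Y63.086
M4 S744
G1 X66.163 Y11.855 F1100
M5
G0 X51.135 Y80.823
M4 S744
G1 X193.131 Y16.732 F1100
G1 X13.273 Y20.897
G1 X75.370 Y54.672
G1 X179.244 Y69.042
G1 X82.675 Y38.682
G1 X51.135 Y80.823
M5
G0 X54.881 Y50.346
M4 S744
G1 X57.204 Y50.637 F1100
G1 X58.861 Y51.603
G1 X59.707 Y52.817
G1 X59.599 Y53.850
G1 X58.393 Y54.275
G1 X55.943 Y53.663
G1 X52.107 Y51.586
G1 X46.739 Y47.616
M5

Since the viewBox matches the mm dimensions, user units are millimetres directly. The only transform is the Y-flip y_m = 107.697 − y_svg.

Shape 1 is a line segment drawn with `<polyline>`. Its stroke #000000 means cut at S744, F1100. After flipping Y the toolpath is (61.139,15.334) → (133.202,28.405).

Shape 2 is a line segment drawn with `<polyline>`. Its stroke #000000 means cut at S744, F1100. After flipping Y the toolpath is (189.676,63.086) → (66.163,11.855).

Shape 3 is a closed polygon drawn with `<polygon>`. Its stroke #000000 means cut at S744, F1100. After flipping Y the toolpath is (51.135,80.823) → (193.131,16.732) → (13.273,20.897) → (75.370,54.672) → (179.244,69.042) → (82.675,38.682) → (51.135,80.823), returning to the start.

Shape 4 is a cubic bezier drawn with `<path>`. Its stroke #000000 means cut at S744, F1100. After flipping Y the toolpath is (54.881,50.346) → (57.204,50.637) → (58.861,51.603) → (59.707,52.817) → (59.599,53.850) → (58.393,54.275) → (55.943,53.663) → (52.107,51.586) → (46.739,47.616).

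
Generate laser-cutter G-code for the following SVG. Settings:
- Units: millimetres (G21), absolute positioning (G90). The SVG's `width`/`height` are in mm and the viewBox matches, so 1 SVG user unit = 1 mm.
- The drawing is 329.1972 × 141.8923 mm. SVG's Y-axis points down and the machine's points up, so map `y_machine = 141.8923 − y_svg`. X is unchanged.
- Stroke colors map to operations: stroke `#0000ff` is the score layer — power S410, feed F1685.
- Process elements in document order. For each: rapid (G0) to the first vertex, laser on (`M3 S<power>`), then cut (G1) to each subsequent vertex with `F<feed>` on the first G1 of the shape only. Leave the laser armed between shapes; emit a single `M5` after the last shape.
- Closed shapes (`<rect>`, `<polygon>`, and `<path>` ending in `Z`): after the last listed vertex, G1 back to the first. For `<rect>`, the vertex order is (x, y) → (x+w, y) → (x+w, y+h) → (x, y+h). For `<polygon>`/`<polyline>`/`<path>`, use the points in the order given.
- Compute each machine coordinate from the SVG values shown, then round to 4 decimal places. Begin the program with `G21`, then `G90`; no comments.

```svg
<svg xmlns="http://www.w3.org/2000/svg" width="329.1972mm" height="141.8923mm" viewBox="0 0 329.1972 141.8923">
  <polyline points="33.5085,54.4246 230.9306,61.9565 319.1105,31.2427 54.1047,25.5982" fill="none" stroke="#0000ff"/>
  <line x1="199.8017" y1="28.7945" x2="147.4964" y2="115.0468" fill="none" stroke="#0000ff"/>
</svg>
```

G21
G90
G0 X33.5085 Y87.4677
M3 S410
G1 X230.9306 Y79.9358 F1685
G1 X319.1105 Y110.6496
G1 X54.1047 Y116.2941
G0 X199.8017 Y113.0978
M3 S410
G1 X147.4964 Y26.8455 F1685
M5

Since the viewBox matches the mm dimensions, user units are millimetres directly. The only transform is the Y-flip y_m = 141.8923 − y_svg.

Shape 1 is a open polyline drawn with `<polyline>`. Its stroke #0000ff means score at S410, F1685. After flipping Y the toolpath is (33.5085,87.4677) → (230.9306,79.9358) → (319.1105,110.6496) → (54.1047,116.2941).

Shape 2 is a line segment drawn with `<line>`. Its stroke #0000ff means score at S410, F1685. After flipping Y the toolpath is (199.8017,113.0978) → (147.4964,26.8455).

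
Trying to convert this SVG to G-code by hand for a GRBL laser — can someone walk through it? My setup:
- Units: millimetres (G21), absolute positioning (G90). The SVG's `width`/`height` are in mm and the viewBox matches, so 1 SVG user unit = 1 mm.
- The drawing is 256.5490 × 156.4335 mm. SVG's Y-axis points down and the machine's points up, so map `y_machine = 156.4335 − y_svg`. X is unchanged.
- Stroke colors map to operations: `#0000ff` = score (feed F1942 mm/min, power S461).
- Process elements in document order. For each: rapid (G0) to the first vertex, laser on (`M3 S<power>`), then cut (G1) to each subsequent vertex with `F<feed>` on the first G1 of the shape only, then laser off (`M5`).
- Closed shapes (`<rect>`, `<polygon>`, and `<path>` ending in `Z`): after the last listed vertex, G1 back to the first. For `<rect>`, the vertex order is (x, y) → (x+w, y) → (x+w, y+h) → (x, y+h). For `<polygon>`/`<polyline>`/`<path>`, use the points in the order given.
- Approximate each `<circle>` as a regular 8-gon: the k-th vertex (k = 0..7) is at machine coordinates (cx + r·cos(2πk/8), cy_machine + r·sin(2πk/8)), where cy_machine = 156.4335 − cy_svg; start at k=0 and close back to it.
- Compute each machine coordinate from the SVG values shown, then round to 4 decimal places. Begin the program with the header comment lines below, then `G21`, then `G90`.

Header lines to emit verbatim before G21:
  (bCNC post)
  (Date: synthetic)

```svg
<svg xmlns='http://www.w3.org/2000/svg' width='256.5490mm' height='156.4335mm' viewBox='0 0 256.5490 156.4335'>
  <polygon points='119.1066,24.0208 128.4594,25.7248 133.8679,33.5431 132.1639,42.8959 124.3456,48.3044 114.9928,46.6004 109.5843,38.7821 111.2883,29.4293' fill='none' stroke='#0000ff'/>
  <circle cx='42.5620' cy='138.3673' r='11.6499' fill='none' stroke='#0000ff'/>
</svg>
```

(bCNC post)
(Date: synthetic)
G21
G90
G0 X119.1066 Y132.4127
M3 S461
G1 X128.4594 Y130.7087 F1942
G1 X133.8679 Y122.8904
G1 X132.1639 Y113.5376
G1 X124.3456 Y108.1291
G1 X114.9928 Y109.8331
G1 X109.5843 Y117.6514
G1 X111.2883 Y127.0042
G1 X119.1066 Y132.4127
M5
G0 X54.2119 Y18.0662
M3 S461
G1 X50.7997 Y26.3039 F1942
G1 X42.5620 Y29.7161
G1 X34.3243 Y26.3039
G1 X30.9121 Y18.0662
G1 X34.3243 Y9.8285
G1 X42.5620 Y6.4163
G1 X50.7997 Y9.8285
G1 X54.2119 Y18.0662
M5

1 u = 1 mm; y_m = 156.4335 − y.

[1] `<polygon>` regular polygon, #0000ff→score S461 F1942: (119.1066,132.4127) → (128.4594,130.7087) → (133.8679,122.8904) → (132.1639,113.5376) → (124.3456,108.1291) → (114.9928,109.8331) → (109.5843,117.6514) → (111.2883,127.0042) → (119.1066,132.4127) (closed)

[2] `<circle>` circle, #0000ff→score S461 F1942: (54.2119,18.0662) → (50.7997,26.3039) → (42.5620,29.7161) → (34.3243,26.3039) → (30.9121,18.0662) → (34.3243,9.8285) → (42.5620,6.4163) → (50.7997,9.8285) → (54.2119,18.0662) (closed)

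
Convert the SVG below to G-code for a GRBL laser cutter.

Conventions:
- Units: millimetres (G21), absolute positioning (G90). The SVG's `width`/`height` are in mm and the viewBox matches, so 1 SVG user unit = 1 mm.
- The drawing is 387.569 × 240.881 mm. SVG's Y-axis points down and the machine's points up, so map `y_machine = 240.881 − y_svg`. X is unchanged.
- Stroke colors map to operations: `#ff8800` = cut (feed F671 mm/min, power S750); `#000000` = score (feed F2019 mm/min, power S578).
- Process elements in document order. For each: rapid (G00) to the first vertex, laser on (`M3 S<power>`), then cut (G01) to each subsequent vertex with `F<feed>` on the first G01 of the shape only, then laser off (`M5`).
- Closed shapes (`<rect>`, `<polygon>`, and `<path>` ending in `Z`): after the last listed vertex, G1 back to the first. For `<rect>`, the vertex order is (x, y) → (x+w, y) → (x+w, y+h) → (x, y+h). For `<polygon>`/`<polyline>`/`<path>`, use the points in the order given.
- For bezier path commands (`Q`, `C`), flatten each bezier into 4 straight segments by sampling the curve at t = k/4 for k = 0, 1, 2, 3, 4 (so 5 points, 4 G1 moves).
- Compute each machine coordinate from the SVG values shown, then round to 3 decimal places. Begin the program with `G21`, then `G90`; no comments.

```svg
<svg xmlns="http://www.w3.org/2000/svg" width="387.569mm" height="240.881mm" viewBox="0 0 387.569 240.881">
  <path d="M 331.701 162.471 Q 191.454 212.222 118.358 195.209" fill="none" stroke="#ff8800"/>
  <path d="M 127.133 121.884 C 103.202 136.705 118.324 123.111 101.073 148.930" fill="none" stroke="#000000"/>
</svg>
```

viewBox `0 0 387.569 240.881` with mm width/height → 1 unit = 1 mm. Flip: y_m = 240.881 − y_svg.

**Shape 1** — `<path>` quadratic bezier, stroke `#ff8800` → cut (S750, F671). Control points (SVG): P0=(331.701,162.471), P1=(191.454,212.222), P2=(118.358,195.209); sampled at t=k/4. Machine vertices: (331.701,78.410) → (265.774,57.707) → (208.242,45.350) → (159.103,41.338) → (118.358,45.672). Open path.

**Shape 2** — `<path>` cubic bezier, stroke `#000000` → score (S578, F2019). Control points (SVG): P0=(127.133,121.884), P1=(103.202,136.705), P2=(118.324,123.111), P3=(101.073,148.930); sampled at t=k/4. Machine vertices: (127.133,118.997) → (115.391,112.149) → (111.598,109.598) → (109.057,104.985) → (101.073,91.951). Open path.

G21
G90
G00 X331.701 Y78.410
M3 S750
G01 X265.774 Y57.707 F671
G01 X208.242 Y45.350
G01 X159.103 Y41.338
G01 X118.358 Y45.672
M5
G00 X127.133 Y118.997
M3 S578
G01 X115.391 Y112.149 F2019
G01 X111.598 Y109.598
G01 X109.057 Y104.985
G01 X101.073 Y91.951
M5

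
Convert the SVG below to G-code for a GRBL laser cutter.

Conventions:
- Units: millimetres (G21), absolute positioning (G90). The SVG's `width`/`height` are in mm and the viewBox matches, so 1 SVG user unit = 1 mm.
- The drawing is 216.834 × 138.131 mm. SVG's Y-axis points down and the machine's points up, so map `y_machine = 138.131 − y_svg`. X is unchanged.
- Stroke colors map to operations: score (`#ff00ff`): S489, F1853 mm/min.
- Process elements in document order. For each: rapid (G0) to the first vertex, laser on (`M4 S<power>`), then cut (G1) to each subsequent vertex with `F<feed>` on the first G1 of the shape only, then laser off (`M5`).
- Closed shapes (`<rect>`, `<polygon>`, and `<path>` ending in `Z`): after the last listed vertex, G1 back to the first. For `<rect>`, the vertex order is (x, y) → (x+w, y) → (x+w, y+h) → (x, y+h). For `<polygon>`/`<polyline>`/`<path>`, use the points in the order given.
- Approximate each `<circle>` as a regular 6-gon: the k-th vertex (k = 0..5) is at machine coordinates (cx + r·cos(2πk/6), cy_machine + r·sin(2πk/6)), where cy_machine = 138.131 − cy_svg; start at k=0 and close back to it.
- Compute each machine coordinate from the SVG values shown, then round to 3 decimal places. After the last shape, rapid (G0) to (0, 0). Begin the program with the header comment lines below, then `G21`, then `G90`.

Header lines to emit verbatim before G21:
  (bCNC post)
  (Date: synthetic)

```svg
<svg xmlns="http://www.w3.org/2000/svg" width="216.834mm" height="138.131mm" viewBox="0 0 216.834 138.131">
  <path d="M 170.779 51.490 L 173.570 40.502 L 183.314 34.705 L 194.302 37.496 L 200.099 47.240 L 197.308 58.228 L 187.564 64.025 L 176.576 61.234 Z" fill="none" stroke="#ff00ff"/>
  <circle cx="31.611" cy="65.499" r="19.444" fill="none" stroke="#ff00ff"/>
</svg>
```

Since the viewBox matches the mm dimensions, user units are millimetres directly. The only transform is the Y-flip y_m = 138.131 − y_svg.

Shape 1 is a regular polygon drawn with `<path>`. Its stroke #ff00ff means score at S489, F1853. After flipping Y the toolpath is (170.779,86.641) → (173.570,97.629) → (183.314,103.426) → (194.302,100.635) → (200.099,90.891) → (197.308,79.903) → (187.564,74.106) → (176.576,76.897) → (170.779,86.641), returning to the start.

Shape 2 is a circle drawn with `<circle>`. Its stroke #ff00ff means score at S489, F1853. After flipping Y the toolpath is (51.055,72.632) → (41.333,89.471) → (21.889,89.471) → (12.167,72.632) → (21.889,55.793) → (41.333,55.793) → (51.055,72.632), returning to the start.

(bCNC post)
(Date: synthetic)
G21
G90
G0 X170.779 Y86.641
M4 S489
G1 X173.570 Y97.629 F1853
G1 X183.314 Y103.426
G1 X194.302 Y100.635
G1 X200.099 Y90.891
G1 X197.308 Y79.903
G1 X187.564 Y74.106
G1 X176.576 Y76.897
G1 X170.779 Y86.641
M5
G0 X51.055 Y72.632
M4 S489
G1 X41.333 Y89.471 F1853
G1 X21.889 Y89.471
G1 X12.167 Y72.632
G1 X21.889 Y55.793
G1 X41.333 Y55.793
G1 X51.055 Y72.632
M5
G0 X0.000 Y0.000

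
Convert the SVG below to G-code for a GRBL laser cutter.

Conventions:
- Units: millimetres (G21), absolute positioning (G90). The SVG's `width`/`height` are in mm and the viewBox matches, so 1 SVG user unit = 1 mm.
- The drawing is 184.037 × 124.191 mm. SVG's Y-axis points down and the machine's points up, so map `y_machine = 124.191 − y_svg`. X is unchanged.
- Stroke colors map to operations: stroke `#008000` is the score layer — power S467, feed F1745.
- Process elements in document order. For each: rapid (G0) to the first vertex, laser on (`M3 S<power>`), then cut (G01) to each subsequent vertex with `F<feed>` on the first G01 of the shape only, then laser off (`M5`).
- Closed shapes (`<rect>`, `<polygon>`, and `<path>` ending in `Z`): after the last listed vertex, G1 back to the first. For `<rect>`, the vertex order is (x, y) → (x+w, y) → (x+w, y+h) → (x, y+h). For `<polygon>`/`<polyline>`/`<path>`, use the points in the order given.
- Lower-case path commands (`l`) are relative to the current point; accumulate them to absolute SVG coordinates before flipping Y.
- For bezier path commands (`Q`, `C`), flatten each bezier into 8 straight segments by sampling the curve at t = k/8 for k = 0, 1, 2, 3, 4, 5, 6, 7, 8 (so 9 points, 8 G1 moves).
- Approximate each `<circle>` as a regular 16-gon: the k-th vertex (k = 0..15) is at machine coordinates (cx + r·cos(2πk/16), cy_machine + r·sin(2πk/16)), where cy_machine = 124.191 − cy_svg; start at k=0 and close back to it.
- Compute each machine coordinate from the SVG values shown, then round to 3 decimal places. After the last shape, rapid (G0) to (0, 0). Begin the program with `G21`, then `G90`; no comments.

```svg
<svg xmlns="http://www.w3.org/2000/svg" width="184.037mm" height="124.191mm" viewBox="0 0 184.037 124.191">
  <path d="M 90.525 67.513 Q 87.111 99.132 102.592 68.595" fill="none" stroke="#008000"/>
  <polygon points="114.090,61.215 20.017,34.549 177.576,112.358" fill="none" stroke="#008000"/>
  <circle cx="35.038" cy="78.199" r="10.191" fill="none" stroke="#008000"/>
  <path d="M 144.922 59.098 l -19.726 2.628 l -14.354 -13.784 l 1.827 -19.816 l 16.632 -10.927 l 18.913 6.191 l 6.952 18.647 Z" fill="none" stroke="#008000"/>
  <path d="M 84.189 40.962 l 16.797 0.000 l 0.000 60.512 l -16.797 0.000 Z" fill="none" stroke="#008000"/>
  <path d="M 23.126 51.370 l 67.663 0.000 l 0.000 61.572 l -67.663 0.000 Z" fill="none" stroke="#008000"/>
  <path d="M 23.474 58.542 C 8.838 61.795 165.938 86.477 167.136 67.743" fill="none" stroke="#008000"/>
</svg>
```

Since the viewBox matches the mm dimensions, user units are millimetres directly. The only transform is the Y-flip y_m = 124.191 − y_svg.

Shape 1 is a quadratic bezier drawn with `<path>`. Its stroke #008000 means score at S467, F1745. After flipping Y the toolpath is (90.525,56.678) → (89.967,49.744) → (89.999,44.753) → (90.622,41.704) → (91.835,40.598) → (93.638,41.434) → (96.032,44.212) → (99.017,48.933) → (102.592,55.596).

Shape 2 is a closed polygon drawn with `<polygon>`. Its stroke #008000 means score at S467, F1745. After flipping Y the toolpath is (114.090,62.976) → (20.017,89.642) → (177.576,11.833) → (114.090,62.976), returning to the start.

Shape 3 is a circle drawn with `<circle>`. Its stroke #008000 means score at S467, F1745. After flipping Y the toolpath is (45.229,45.992) → (44.453,49.892) → (42.244,53.198) → (38.938,55.407) → (35.038,56.183) → (31.138,55.407) → (27.832,53.198) → (25.623,49.892) → (24.847,45.992) → (25.623,42.092) → (27.832,38.786) → (31.138,36.577) → (35.038,35.801) → (38.938,36.577) → (42.244,38.786) → (44.453,42.092) → (45.229,45.992), returning to the start.

Shape 4 is a regular polygon drawn with `<path>`. Its stroke #008000 means score at S467, F1745. After flipping Y the toolpath is (144.922,65.093) → (125.196,62.465) → (110.842,76.249) → (112.669,96.065) → (129.301,106.992) → (148.214,100.801) → (155.166,82.154) → (144.922,65.093), returning to the start.

Shape 5 is a rectangle drawn with `<path>`. Its stroke #008000 means score at S467, F1745. After flipping Y the toolpath is (84.189,83.229) → (100.986,83.229) → (100.986,22.717) → (84.189,22.717) → (84.189,83.229), returning to the start.

Shape 6 is a rectangle drawn with `<path>`. Its stroke #008000 means score at S467, F1745. After flipping Y the toolpath is (23.126,72.821) → (90.789,72.821) → (90.789,11.249) → (23.126,11.249) → (23.126,72.821), returning to the start.

Shape 7 is a cubic bezier drawn with `<path>`. Its stroke #008000 means score at S467, F1745. After flipping Y the toolpath is (23.474,65.649) → (25.396,63.551) → (39.578,60.205) → (62.182,56.369) → (89.367,52.803) → (117.295,50.269) → (142.125,49.525) → (160.019,51.331) → (167.136,56.448).

G21
G90
G0 X90.525 Y56.678
M3 S467
G01 X89.967 Y49.744 F1745
G01 X89.999 Y44.753
G01 X90.622 Y41.704
G01 X91.835 Y40.598
G01 X93.638 Y41.434
G01 X96.032 Y44.212
G01 X99.017 Y48.933
G01 X102.592 Y55.596
M5
G0 X114.090 Y62.976
M3 S467
G01 X20.017 Y89.642 F1745
G01 X177.576 Y11.833
G01 X114.090 Y62.976
M5
G0 X45.229 Y45.992
M3 S467
G01 X44.453 Y49.892 F1745
G01 X42.244 Y53.198
G01 X38.938 Y55.407
G01 X35.038 Y56.183
G01 X31.138 Y55.407
G01 X27.832 Y53.198
G01 X25.623 Y49.892
G01 X24.847 Y45.992
G01 X25.623 Y42.092
G01 X27.832 Y38.786
G01 X31.138 Y36.577
G01 X35.038 Y35.801
G01 X38.938 Y36.577
G01 X42.244 Y38.786
G01 X44.453 Y42.092
G01 X45.229 Y45.992
M5
G0 X144.922 Y65.093
M3 S467
G01 X125.196 Y62.465 F1745
G01 X110.842 Y76.249
G01 X112.669 Y96.065
G01 X129.301 Y106.992
G01 X148.214 Y100.801
G01 X155.166 Y82.154
G01 X144.922 Y65.093
M5
G0 X84.189 Y83.229
M3 S467
G01 X100.986 Y83.229 F1745
G01 X100.986 Y22.717
G01 X84.189 Y22.717
G01 X84.189 Y83.229
M5
G0 X23.126 Y72.821
M3 S467
G01 X90.789 Y72.821 F1745
G01 X90.789 Y11.249
G01 X23.126 Y11.249
G01 X23.126 Y72.821
M5
G0 X23.474 Y65.649
M3 S467
G01 X25.396 Y63.551 F1745
G01 X39.578 Y60.205
G01 X62.182 Y56.369
G01 X89.367 Y52.803
G01 X117.295 Y50.269
G01 X142.125 Y49.525
G01 X160.019 Y51.331
G01 X167.136 Y56.448
M5
G0 X0.000 Y0.000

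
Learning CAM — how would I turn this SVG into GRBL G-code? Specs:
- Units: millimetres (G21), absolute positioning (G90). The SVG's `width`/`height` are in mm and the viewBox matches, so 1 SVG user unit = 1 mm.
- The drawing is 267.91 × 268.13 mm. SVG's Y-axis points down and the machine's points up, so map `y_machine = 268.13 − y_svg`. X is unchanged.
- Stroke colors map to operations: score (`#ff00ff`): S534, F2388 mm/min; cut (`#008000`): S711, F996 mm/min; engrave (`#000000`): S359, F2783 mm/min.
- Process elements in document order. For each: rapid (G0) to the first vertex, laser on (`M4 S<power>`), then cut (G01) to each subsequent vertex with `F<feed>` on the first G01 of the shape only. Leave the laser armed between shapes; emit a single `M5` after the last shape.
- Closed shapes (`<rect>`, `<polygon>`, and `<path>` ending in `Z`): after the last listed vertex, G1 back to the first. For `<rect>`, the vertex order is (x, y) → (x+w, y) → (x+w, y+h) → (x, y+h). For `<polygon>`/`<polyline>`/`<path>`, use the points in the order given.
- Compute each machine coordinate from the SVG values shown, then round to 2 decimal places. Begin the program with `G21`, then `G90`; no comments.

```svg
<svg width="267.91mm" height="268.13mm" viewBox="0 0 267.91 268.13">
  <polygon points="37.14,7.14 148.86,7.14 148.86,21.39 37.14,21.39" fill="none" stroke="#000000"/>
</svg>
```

G21
G90
G0 X37.14 Y260.99
M4 S359
G01 X148.86 Y260.99 F2783
G01 X148.86 Y246.74
G01 X37.14 Y246.74
G01 X37.14 Y260.99
M5

1 u = 1 mm; y_m = 268.13 − y.

[1] `<polygon>` rectangle, #000000→engrave S359 F2783: (37.14,260.99) → (148.86,260.99) → (148.86,246.74) → (37.14,246.74) → (37.14,260.99) (closed)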